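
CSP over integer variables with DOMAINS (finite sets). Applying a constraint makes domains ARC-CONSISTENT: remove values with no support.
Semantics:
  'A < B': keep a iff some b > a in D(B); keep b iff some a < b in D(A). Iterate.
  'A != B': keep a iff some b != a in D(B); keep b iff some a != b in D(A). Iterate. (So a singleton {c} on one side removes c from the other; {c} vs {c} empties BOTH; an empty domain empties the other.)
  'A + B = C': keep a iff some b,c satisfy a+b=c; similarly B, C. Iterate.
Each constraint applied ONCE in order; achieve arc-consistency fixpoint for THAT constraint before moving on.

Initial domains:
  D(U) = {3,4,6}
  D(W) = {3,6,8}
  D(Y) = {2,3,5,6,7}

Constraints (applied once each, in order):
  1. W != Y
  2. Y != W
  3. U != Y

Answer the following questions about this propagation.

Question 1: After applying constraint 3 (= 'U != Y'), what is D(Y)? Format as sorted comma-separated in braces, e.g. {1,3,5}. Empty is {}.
Constraint 1 (W != Y) on D(W)={3,6,8} D(Y)={2,3,5,6,7}: no change
Constraint 2 (Y != W) on D(Y)={2,3,5,6,7} D(W)={3,6,8}: no change
Constraint 3 (U != Y) on D(U)={3,4,6} D(Y)={2,3,5,6,7}: no change
So after constraint 3: D(Y) = {2,3,5,6,7}

Answer: {2,3,5,6,7}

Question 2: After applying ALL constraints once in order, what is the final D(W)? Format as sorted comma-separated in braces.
Constraint 1 (W != Y) on D(W)={3,6,8} D(Y)={2,3,5,6,7}: no change
Constraint 2 (Y != W) on D(Y)={2,3,5,6,7} D(W)={3,6,8}: no change
Constraint 3 (U != Y) on D(U)={3,4,6} D(Y)={2,3,5,6,7}: no change
So after all 3 constraints: D(W) = {3,6,8}

Answer: {3,6,8}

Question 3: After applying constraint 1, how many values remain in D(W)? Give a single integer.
Constraint 1 (W != Y) on D(W)={3,6,8} D(Y)={2,3,5,6,7}: no change
So after constraint 1: D(W)={3,6,8}, size = 3

Answer: 3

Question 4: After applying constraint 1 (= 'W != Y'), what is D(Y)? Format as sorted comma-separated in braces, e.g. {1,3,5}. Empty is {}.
Constraint 1 (W != Y) on D(W)={3,6,8} D(Y)={2,3,5,6,7}: no change
So after constraint 1: D(Y) = {2,3,5,6,7}

Answer: {2,3,5,6,7}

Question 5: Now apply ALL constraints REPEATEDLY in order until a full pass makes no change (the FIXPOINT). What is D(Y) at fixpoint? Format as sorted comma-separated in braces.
pass 0 (initial): D(Y)={2,3,5,6,7}
pass 1: no change
Fixpoint after 1 passes: D(Y) = {2,3,5,6,7}

Answer: {2,3,5,6,7}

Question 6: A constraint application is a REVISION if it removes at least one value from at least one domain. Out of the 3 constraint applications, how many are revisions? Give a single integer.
Constraint 1 (W != Y) on D(W)={3,6,8} D(Y)={2,3,5,6,7}: no change => not a revision
Constraint 2 (Y != W) on D(Y)={2,3,5,6,7} D(W)={3,6,8}: no change => not a revision
Constraint 3 (U != Y) on D(U)={3,4,6} D(Y)={2,3,5,6,7}: no change => not a revision
Total revisions = 0

Answer: 0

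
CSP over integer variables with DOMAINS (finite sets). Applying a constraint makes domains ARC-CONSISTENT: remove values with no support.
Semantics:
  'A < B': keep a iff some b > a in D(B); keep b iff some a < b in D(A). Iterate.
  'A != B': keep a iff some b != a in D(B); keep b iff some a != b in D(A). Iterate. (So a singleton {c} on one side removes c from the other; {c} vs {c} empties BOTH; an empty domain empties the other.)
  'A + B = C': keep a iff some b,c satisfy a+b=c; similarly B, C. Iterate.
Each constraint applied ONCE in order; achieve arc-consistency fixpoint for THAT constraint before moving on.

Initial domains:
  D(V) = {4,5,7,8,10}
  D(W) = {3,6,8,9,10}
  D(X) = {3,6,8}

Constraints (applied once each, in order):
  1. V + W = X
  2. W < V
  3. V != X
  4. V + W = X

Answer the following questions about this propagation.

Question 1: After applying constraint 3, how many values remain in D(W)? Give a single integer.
Answer: 1

Derivation:
Constraint 1 (V + W = X) on D(V)={4,5,7,8,10} D(W)={3,6,8,9,10} D(X)={3,6,8}: V {4,5,7,8,10}->{5}; W {3,6,8,9,10}->{3}; X {3,6,8}->{8}
Constraint 2 (W < V) on D(W)={3} D(V)={5}: no change
Constraint 3 (V != X) on D(V)={5} D(X)={8}: no change
So after constraint 3: D(W)={3}, size = 1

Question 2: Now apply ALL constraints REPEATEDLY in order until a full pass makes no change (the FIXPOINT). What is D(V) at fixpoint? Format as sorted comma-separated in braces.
Answer: {5}

Derivation:
pass 0 (initial): D(V)={4,5,7,8,10}
pass 1: V {4,5,7,8,10}->{5}; W {3,6,8,9,10}->{3}; X {3,6,8}->{8}
pass 2: no change
Fixpoint after 2 passes: D(V) = {5}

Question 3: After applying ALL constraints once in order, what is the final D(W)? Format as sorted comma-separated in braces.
Constraint 1 (V + W = X) on D(V)={4,5,7,8,10} D(W)={3,6,8,9,10} D(X)={3,6,8}: V {4,5,7,8,10}->{5}; W {3,6,8,9,10}->{3}; X {3,6,8}->{8}
Constraint 2 (W < V) on D(W)={3} D(V)={5}: no change
Constraint 3 (V != X) on D(V)={5} D(X)={8}: no change
Constraint 4 (V + W = X) on D(V)={5} D(W)={3} D(X)={8}: no change
So after all 4 constraints: D(W) = {3}

Answer: {3}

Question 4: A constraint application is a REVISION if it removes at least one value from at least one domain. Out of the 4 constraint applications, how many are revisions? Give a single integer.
Answer: 1

Derivation:
Constraint 1 (V + W = X) on D(V)={4,5,7,8,10} D(W)={3,6,8,9,10} D(X)={3,6,8}: V {4,5,7,8,10}->{5}; W {3,6,8,9,10}->{3}; X {3,6,8}->{8} => REVISION
Constraint 2 (W < V) on D(W)={3} D(V)={5}: no change => not a revision
Constraint 3 (V != X) on D(V)={5} D(X)={8}: no change => not a revision
Constraint 4 (V + W = X) on D(V)={5} D(W)={3} D(X)={8}: no change => not a revision
Total revisions = 1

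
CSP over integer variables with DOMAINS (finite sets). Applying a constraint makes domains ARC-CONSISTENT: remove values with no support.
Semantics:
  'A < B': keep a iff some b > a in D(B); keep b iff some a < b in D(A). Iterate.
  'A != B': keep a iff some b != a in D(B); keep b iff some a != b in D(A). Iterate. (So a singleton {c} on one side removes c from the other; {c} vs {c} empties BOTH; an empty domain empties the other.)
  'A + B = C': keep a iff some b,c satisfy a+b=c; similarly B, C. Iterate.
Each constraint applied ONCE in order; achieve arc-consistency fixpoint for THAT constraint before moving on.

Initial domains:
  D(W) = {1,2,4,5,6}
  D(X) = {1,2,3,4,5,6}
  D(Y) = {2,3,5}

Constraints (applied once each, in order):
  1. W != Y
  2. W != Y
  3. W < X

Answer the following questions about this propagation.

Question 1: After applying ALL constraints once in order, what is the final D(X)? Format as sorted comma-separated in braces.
Answer: {2,3,4,5,6}

Derivation:
Constraint 1 (W != Y) on D(W)={1,2,4,5,6} D(Y)={2,3,5}: no change
Constraint 2 (W != Y) on D(W)={1,2,4,5,6} D(Y)={2,3,5}: no change
Constraint 3 (W < X) on D(W)={1,2,4,5,6} D(X)={1,2,3,4,5,6}: W {1,2,4,5,6}->{1,2,4,5}; X {1,2,3,4,5,6}->{2,3,4,5,6}
So after all 3 constraints: D(X) = {2,3,4,5,6}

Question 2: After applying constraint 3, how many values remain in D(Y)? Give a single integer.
Constraint 1 (W != Y) on D(W)={1,2,4,5,6} D(Y)={2,3,5}: no change
Constraint 2 (W != Y) on D(W)={1,2,4,5,6} D(Y)={2,3,5}: no change
Constraint 3 (W < X) on D(W)={1,2,4,5,6} D(X)={1,2,3,4,5,6}: W {1,2,4,5,6}->{1,2,4,5}; X {1,2,3,4,5,6}->{2,3,4,5,6}
So after constraint 3: D(Y)={2,3,5}, size = 3

Answer: 3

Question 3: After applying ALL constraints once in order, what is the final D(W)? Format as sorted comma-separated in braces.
Answer: {1,2,4,5}

Derivation:
Constraint 1 (W != Y) on D(W)={1,2,4,5,6} D(Y)={2,3,5}: no change
Constraint 2 (W != Y) on D(W)={1,2,4,5,6} D(Y)={2,3,5}: no change
Constraint 3 (W < X) on D(W)={1,2,4,5,6} D(X)={1,2,3,4,5,6}: W {1,2,4,5,6}->{1,2,4,5}; X {1,2,3,4,5,6}->{2,3,4,5,6}
So after all 3 constraints: D(W) = {1,2,4,5}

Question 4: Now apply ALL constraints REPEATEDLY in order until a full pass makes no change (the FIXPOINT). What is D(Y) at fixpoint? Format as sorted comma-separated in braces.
Answer: {2,3,5}

Derivation:
pass 0 (initial): D(Y)={2,3,5}
pass 1: W {1,2,4,5,6}->{1,2,4,5}; X {1,2,3,4,5,6}->{2,3,4,5,6}
pass 2: no change
Fixpoint after 2 passes: D(Y) = {2,3,5}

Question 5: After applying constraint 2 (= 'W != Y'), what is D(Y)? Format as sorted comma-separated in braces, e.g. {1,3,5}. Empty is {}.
Answer: {2,3,5}

Derivation:
Constraint 1 (W != Y) on D(W)={1,2,4,5,6} D(Y)={2,3,5}: no change
Constraint 2 (W != Y) on D(W)={1,2,4,5,6} D(Y)={2,3,5}: no change
So after constraint 2: D(Y) = {2,3,5}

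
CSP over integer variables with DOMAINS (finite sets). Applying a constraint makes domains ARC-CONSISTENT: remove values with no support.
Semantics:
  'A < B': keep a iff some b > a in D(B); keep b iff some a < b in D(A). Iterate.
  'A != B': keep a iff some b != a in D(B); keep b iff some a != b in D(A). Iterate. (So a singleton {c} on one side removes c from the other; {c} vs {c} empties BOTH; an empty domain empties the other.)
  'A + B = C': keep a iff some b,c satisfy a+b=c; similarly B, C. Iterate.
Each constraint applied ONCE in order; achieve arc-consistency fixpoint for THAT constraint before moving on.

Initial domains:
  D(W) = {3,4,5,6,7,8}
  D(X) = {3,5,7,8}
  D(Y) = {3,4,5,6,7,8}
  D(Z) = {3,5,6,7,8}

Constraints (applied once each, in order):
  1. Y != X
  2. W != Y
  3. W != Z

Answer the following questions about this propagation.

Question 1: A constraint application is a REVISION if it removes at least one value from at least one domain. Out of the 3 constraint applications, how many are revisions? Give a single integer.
Constraint 1 (Y != X) on D(Y)={3,4,5,6,7,8} D(X)={3,5,7,8}: no change => not a revision
Constraint 2 (W != Y) on D(W)={3,4,5,6,7,8} D(Y)={3,4,5,6,7,8}: no change => not a revision
Constraint 3 (W != Z) on D(W)={3,4,5,6,7,8} D(Z)={3,5,6,7,8}: no change => not a revision
Total revisions = 0

Answer: 0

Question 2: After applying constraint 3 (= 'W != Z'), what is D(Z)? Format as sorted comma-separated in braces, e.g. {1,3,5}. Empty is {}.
Constraint 1 (Y != X) on D(Y)={3,4,5,6,7,8} D(X)={3,5,7,8}: no change
Constraint 2 (W != Y) on D(W)={3,4,5,6,7,8} D(Y)={3,4,5,6,7,8}: no change
Constraint 3 (W != Z) on D(W)={3,4,5,6,7,8} D(Z)={3,5,6,7,8}: no change
So after constraint 3: D(Z) = {3,5,6,7,8}

Answer: {3,5,6,7,8}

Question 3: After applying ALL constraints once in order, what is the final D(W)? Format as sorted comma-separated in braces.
Constraint 1 (Y != X) on D(Y)={3,4,5,6,7,8} D(X)={3,5,7,8}: no change
Constraint 2 (W != Y) on D(W)={3,4,5,6,7,8} D(Y)={3,4,5,6,7,8}: no change
Constraint 3 (W != Z) on D(W)={3,4,5,6,7,8} D(Z)={3,5,6,7,8}: no change
So after all 3 constraints: D(W) = {3,4,5,6,7,8}

Answer: {3,4,5,6,7,8}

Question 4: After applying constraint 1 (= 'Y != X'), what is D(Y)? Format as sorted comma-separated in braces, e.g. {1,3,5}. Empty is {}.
Constraint 1 (Y != X) on D(Y)={3,4,5,6,7,8} D(X)={3,5,7,8}: no change
So after constraint 1: D(Y) = {3,4,5,6,7,8}

Answer: {3,4,5,6,7,8}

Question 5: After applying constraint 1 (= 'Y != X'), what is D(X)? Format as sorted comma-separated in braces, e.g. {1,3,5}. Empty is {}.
Answer: {3,5,7,8}

Derivation:
Constraint 1 (Y != X) on D(Y)={3,4,5,6,7,8} D(X)={3,5,7,8}: no change
So after constraint 1: D(X) = {3,5,7,8}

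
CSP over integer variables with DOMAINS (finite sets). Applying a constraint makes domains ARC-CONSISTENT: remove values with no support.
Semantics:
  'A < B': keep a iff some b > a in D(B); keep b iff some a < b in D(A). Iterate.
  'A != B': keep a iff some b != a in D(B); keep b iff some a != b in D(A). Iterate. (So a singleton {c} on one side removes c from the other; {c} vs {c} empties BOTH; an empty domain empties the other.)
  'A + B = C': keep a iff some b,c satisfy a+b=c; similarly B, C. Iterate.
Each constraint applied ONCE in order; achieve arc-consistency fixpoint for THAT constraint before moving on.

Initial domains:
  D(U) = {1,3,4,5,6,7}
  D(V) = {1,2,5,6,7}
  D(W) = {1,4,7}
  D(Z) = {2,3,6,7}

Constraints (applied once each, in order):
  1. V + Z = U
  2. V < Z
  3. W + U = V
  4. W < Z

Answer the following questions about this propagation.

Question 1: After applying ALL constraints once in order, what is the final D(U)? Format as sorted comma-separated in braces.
Answer: {4}

Derivation:
Constraint 1 (V + Z = U) on D(V)={1,2,5,6,7} D(Z)={2,3,6,7} D(U)={1,3,4,5,6,7}: V {1,2,5,6,7}->{1,2,5}; Z {2,3,6,7}->{2,3,6}; U {1,3,4,5,6,7}->{3,4,5,7}
Constraint 2 (V < Z) on D(V)={1,2,5} D(Z)={2,3,6}: no change
Constraint 3 (W + U = V) on D(W)={1,4,7} D(U)={3,4,5,7} D(V)={1,2,5}: W {1,4,7}->{1}; U {3,4,5,7}->{4}; V {1,2,5}->{5}
Constraint 4 (W < Z) on D(W)={1} D(Z)={2,3,6}: no change
So after all 4 constraints: D(U) = {4}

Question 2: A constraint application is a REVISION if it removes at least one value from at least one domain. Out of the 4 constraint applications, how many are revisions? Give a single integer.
Constraint 1 (V + Z = U) on D(V)={1,2,5,6,7} D(Z)={2,3,6,7} D(U)={1,3,4,5,6,7}: V {1,2,5,6,7}->{1,2,5}; Z {2,3,6,7}->{2,3,6}; U {1,3,4,5,6,7}->{3,4,5,7} => REVISION
Constraint 2 (V < Z) on D(V)={1,2,5} D(Z)={2,3,6}: no change => not a revision
Constraint 3 (W + U = V) on D(W)={1,4,7} D(U)={3,4,5,7} D(V)={1,2,5}: W {1,4,7}->{1}; U {3,4,5,7}->{4}; V {1,2,5}->{5} => REVISION
Constraint 4 (W < Z) on D(W)={1} D(Z)={2,3,6}: no change => not a revision
Total revisions = 2

Answer: 2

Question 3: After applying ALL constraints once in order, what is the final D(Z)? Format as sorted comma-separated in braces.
Answer: {2,3,6}

Derivation:
Constraint 1 (V + Z = U) on D(V)={1,2,5,6,7} D(Z)={2,3,6,7} D(U)={1,3,4,5,6,7}: V {1,2,5,6,7}->{1,2,5}; Z {2,3,6,7}->{2,3,6}; U {1,3,4,5,6,7}->{3,4,5,7}
Constraint 2 (V < Z) on D(V)={1,2,5} D(Z)={2,3,6}: no change
Constraint 3 (W + U = V) on D(W)={1,4,7} D(U)={3,4,5,7} D(V)={1,2,5}: W {1,4,7}->{1}; U {3,4,5,7}->{4}; V {1,2,5}->{5}
Constraint 4 (W < Z) on D(W)={1} D(Z)={2,3,6}: no change
So after all 4 constraints: D(Z) = {2,3,6}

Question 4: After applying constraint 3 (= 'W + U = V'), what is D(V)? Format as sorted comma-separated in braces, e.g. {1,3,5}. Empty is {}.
Constraint 1 (V + Z = U) on D(V)={1,2,5,6,7} D(Z)={2,3,6,7} D(U)={1,3,4,5,6,7}: V {1,2,5,6,7}->{1,2,5}; Z {2,3,6,7}->{2,3,6}; U {1,3,4,5,6,7}->{3,4,5,7}
Constraint 2 (V < Z) on D(V)={1,2,5} D(Z)={2,3,6}: no change
Constraint 3 (W + U = V) on D(W)={1,4,7} D(U)={3,4,5,7} D(V)={1,2,5}: W {1,4,7}->{1}; U {3,4,5,7}->{4}; V {1,2,5}->{5}
So after constraint 3: D(V) = {5}

Answer: {5}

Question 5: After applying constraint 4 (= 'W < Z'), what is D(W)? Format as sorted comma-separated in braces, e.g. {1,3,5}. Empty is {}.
Answer: {1}

Derivation:
Constraint 1 (V + Z = U) on D(V)={1,2,5,6,7} D(Z)={2,3,6,7} D(U)={1,3,4,5,6,7}: V {1,2,5,6,7}->{1,2,5}; Z {2,3,6,7}->{2,3,6}; U {1,3,4,5,6,7}->{3,4,5,7}
Constraint 2 (V < Z) on D(V)={1,2,5} D(Z)={2,3,6}: no change
Constraint 3 (W + U = V) on D(W)={1,4,7} D(U)={3,4,5,7} D(V)={1,2,5}: W {1,4,7}->{1}; U {3,4,5,7}->{4}; V {1,2,5}->{5}
Constraint 4 (W < Z) on D(W)={1} D(Z)={2,3,6}: no change
So after constraint 4: D(W) = {1}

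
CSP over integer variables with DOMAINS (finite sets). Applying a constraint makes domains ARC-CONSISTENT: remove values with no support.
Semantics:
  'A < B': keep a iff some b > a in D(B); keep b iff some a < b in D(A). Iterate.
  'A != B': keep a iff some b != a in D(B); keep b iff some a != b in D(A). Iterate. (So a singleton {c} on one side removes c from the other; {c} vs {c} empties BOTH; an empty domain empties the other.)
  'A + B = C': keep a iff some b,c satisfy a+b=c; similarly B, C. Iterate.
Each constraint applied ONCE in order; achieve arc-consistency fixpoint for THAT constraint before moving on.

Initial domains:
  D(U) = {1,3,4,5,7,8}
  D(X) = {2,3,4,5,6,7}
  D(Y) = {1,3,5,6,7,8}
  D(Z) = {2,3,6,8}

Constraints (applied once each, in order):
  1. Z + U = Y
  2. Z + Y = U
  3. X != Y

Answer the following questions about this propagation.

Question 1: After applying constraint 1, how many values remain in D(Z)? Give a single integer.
Constraint 1 (Z + U = Y) on D(Z)={2,3,6,8} D(U)={1,3,4,5,7,8} D(Y)={1,3,5,6,7,8}: Z {2,3,6,8}->{2,3,6}; U {1,3,4,5,7,8}->{1,3,4,5}; Y {1,3,5,6,7,8}->{3,5,6,7,8}
So after constraint 1: D(Z)={2,3,6}, size = 3

Answer: 3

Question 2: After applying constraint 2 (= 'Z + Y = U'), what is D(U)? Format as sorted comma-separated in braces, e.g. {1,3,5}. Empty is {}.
Answer: {5}

Derivation:
Constraint 1 (Z + U = Y) on D(Z)={2,3,6,8} D(U)={1,3,4,5,7,8} D(Y)={1,3,5,6,7,8}: Z {2,3,6,8}->{2,3,6}; U {1,3,4,5,7,8}->{1,3,4,5}; Y {1,3,5,6,7,8}->{3,5,6,7,8}
Constraint 2 (Z + Y = U) on D(Z)={2,3,6} D(Y)={3,5,6,7,8} D(U)={1,3,4,5}: Z {2,3,6}->{2}; Y {3,5,6,7,8}->{3}; U {1,3,4,5}->{5}
So after constraint 2: D(U) = {5}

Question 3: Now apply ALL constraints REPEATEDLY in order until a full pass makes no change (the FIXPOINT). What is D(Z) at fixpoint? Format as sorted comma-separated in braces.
Answer: {}

Derivation:
pass 0 (initial): D(Z)={2,3,6,8}
pass 1: U {1,3,4,5,7,8}->{5}; X {2,3,4,5,6,7}->{2,4,5,6,7}; Y {1,3,5,6,7,8}->{3}; Z {2,3,6,8}->{2}
pass 2: U {5}->{}; X {2,4,5,6,7}->{}; Y {3}->{}; Z {2}->{}
pass 3: no change
Fixpoint after 3 passes: D(Z) = {}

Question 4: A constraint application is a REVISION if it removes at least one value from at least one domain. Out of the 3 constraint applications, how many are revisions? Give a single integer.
Answer: 3

Derivation:
Constraint 1 (Z + U = Y) on D(Z)={2,3,6,8} D(U)={1,3,4,5,7,8} D(Y)={1,3,5,6,7,8}: Z {2,3,6,8}->{2,3,6}; U {1,3,4,5,7,8}->{1,3,4,5}; Y {1,3,5,6,7,8}->{3,5,6,7,8} => REVISION
Constraint 2 (Z + Y = U) on D(Z)={2,3,6} D(Y)={3,5,6,7,8} D(U)={1,3,4,5}: Z {2,3,6}->{2}; Y {3,5,6,7,8}->{3}; U {1,3,4,5}->{5} => REVISION
Constraint 3 (X != Y) on D(X)={2,3,4,5,6,7} D(Y)={3}: X {2,3,4,5,6,7}->{2,4,5,6,7} => REVISION
Total revisions = 3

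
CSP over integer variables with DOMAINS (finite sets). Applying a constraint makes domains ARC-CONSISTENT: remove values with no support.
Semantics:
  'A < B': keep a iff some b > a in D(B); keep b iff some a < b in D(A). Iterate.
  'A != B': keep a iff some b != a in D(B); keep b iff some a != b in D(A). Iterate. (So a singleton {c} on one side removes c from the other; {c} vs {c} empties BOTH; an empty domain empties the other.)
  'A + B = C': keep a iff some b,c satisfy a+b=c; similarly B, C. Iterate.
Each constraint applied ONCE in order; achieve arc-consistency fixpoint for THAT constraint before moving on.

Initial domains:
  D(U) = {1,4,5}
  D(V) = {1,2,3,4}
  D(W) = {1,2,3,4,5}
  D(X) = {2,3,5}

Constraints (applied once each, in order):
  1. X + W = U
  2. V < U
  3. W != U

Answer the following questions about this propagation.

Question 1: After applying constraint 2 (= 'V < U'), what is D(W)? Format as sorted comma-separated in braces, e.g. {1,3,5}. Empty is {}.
Constraint 1 (X + W = U) on D(X)={2,3,5} D(W)={1,2,3,4,5} D(U)={1,4,5}: X {2,3,5}->{2,3}; W {1,2,3,4,5}->{1,2,3}; U {1,4,5}->{4,5}
Constraint 2 (V < U) on D(V)={1,2,3,4} D(U)={4,5}: no change
So after constraint 2: D(W) = {1,2,3}

Answer: {1,2,3}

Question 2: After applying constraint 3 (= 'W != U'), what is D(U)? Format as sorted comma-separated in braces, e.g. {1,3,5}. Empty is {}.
Constraint 1 (X + W = U) on D(X)={2,3,5} D(W)={1,2,3,4,5} D(U)={1,4,5}: X {2,3,5}->{2,3}; W {1,2,3,4,5}->{1,2,3}; U {1,4,5}->{4,5}
Constraint 2 (V < U) on D(V)={1,2,3,4} D(U)={4,5}: no change
Constraint 3 (W != U) on D(W)={1,2,3} D(U)={4,5}: no change
So after constraint 3: D(U) = {4,5}

Answer: {4,5}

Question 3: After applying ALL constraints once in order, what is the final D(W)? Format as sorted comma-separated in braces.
Answer: {1,2,3}

Derivation:
Constraint 1 (X + W = U) on D(X)={2,3,5} D(W)={1,2,3,4,5} D(U)={1,4,5}: X {2,3,5}->{2,3}; W {1,2,3,4,5}->{1,2,3}; U {1,4,5}->{4,5}
Constraint 2 (V < U) on D(V)={1,2,3,4} D(U)={4,5}: no change
Constraint 3 (W != U) on D(W)={1,2,3} D(U)={4,5}: no change
So after all 3 constraints: D(W) = {1,2,3}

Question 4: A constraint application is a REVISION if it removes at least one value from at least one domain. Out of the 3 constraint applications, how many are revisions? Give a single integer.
Constraint 1 (X + W = U) on D(X)={2,3,5} D(W)={1,2,3,4,5} D(U)={1,4,5}: X {2,3,5}->{2,3}; W {1,2,3,4,5}->{1,2,3}; U {1,4,5}->{4,5} => REVISION
Constraint 2 (V < U) on D(V)={1,2,3,4} D(U)={4,5}: no change => not a revision
Constraint 3 (W != U) on D(W)={1,2,3} D(U)={4,5}: no change => not a revision
Total revisions = 1

Answer: 1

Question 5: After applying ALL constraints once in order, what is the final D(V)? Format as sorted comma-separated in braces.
Answer: {1,2,3,4}

Derivation:
Constraint 1 (X + W = U) on D(X)={2,3,5} D(W)={1,2,3,4,5} D(U)={1,4,5}: X {2,3,5}->{2,3}; W {1,2,3,4,5}->{1,2,3}; U {1,4,5}->{4,5}
Constraint 2 (V < U) on D(V)={1,2,3,4} D(U)={4,5}: no change
Constraint 3 (W != U) on D(W)={1,2,3} D(U)={4,5}: no change
So after all 3 constraints: D(V) = {1,2,3,4}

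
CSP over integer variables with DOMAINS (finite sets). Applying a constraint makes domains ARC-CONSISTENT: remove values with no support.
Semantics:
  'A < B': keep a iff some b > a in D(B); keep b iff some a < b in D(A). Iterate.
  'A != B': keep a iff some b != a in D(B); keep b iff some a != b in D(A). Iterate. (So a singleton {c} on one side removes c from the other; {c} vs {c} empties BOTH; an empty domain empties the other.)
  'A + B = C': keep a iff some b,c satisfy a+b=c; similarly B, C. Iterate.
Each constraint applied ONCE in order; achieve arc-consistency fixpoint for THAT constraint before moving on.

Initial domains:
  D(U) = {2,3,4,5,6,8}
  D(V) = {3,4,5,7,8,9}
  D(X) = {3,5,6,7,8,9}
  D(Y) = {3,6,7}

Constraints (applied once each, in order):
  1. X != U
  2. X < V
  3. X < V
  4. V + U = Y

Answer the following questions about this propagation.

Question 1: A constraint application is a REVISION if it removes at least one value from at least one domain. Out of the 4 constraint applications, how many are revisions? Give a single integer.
Constraint 1 (X != U) on D(X)={3,5,6,7,8,9} D(U)={2,3,4,5,6,8}: no change => not a revision
Constraint 2 (X < V) on D(X)={3,5,6,7,8,9} D(V)={3,4,5,7,8,9}: X {3,5,6,7,8,9}->{3,5,6,7,8}; V {3,4,5,7,8,9}->{4,5,7,8,9} => REVISION
Constraint 3 (X < V) on D(X)={3,5,6,7,8} D(V)={4,5,7,8,9}: no change => not a revision
Constraint 4 (V + U = Y) on D(V)={4,5,7,8,9} D(U)={2,3,4,5,6,8} D(Y)={3,6,7}: V {4,5,7,8,9}->{4,5}; U {2,3,4,5,6,8}->{2,3}; Y {3,6,7}->{6,7} => REVISION
Total revisions = 2

Answer: 2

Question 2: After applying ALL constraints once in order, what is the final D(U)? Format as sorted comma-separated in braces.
Constraint 1 (X != U) on D(X)={3,5,6,7,8,9} D(U)={2,3,4,5,6,8}: no change
Constraint 2 (X < V) on D(X)={3,5,6,7,8,9} D(V)={3,4,5,7,8,9}: X {3,5,6,7,8,9}->{3,5,6,7,8}; V {3,4,5,7,8,9}->{4,5,7,8,9}
Constraint 3 (X < V) on D(X)={3,5,6,7,8} D(V)={4,5,7,8,9}: no change
Constraint 4 (V + U = Y) on D(V)={4,5,7,8,9} D(U)={2,3,4,5,6,8} D(Y)={3,6,7}: V {4,5,7,8,9}->{4,5}; U {2,3,4,5,6,8}->{2,3}; Y {3,6,7}->{6,7}
So after all 4 constraints: D(U) = {2,3}

Answer: {2,3}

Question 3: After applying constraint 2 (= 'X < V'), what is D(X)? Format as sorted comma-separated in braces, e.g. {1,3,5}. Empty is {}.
Constraint 1 (X != U) on D(X)={3,5,6,7,8,9} D(U)={2,3,4,5,6,8}: no change
Constraint 2 (X < V) on D(X)={3,5,6,7,8,9} D(V)={3,4,5,7,8,9}: X {3,5,6,7,8,9}->{3,5,6,7,8}; V {3,4,5,7,8,9}->{4,5,7,8,9}
So after constraint 2: D(X) = {3,5,6,7,8}

Answer: {3,5,6,7,8}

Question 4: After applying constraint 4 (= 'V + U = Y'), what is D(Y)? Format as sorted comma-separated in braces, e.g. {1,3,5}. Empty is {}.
Answer: {6,7}

Derivation:
Constraint 1 (X != U) on D(X)={3,5,6,7,8,9} D(U)={2,3,4,5,6,8}: no change
Constraint 2 (X < V) on D(X)={3,5,6,7,8,9} D(V)={3,4,5,7,8,9}: X {3,5,6,7,8,9}->{3,5,6,7,8}; V {3,4,5,7,8,9}->{4,5,7,8,9}
Constraint 3 (X < V) on D(X)={3,5,6,7,8} D(V)={4,5,7,8,9}: no change
Constraint 4 (V + U = Y) on D(V)={4,5,7,8,9} D(U)={2,3,4,5,6,8} D(Y)={3,6,7}: V {4,5,7,8,9}->{4,5}; U {2,3,4,5,6,8}->{2,3}; Y {3,6,7}->{6,7}
So after constraint 4: D(Y) = {6,7}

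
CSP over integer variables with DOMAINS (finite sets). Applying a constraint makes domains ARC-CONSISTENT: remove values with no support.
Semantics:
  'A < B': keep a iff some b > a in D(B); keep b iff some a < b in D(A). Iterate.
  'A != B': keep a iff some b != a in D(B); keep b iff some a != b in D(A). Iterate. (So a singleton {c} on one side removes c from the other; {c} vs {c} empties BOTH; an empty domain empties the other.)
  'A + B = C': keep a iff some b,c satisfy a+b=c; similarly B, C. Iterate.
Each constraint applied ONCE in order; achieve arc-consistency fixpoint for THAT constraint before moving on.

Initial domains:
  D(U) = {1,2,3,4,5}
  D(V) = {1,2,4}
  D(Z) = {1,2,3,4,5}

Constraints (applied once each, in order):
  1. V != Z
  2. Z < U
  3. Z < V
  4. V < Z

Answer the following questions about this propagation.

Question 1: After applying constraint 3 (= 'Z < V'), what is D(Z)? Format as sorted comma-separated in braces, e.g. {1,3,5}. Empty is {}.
Answer: {1,2,3}

Derivation:
Constraint 1 (V != Z) on D(V)={1,2,4} D(Z)={1,2,3,4,5}: no change
Constraint 2 (Z < U) on D(Z)={1,2,3,4,5} D(U)={1,2,3,4,5}: Z {1,2,3,4,5}->{1,2,3,4}; U {1,2,3,4,5}->{2,3,4,5}
Constraint 3 (Z < V) on D(Z)={1,2,3,4} D(V)={1,2,4}: Z {1,2,3,4}->{1,2,3}; V {1,2,4}->{2,4}
So after constraint 3: D(Z) = {1,2,3}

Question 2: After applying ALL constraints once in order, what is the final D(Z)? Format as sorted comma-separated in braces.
Constraint 1 (V != Z) on D(V)={1,2,4} D(Z)={1,2,3,4,5}: no change
Constraint 2 (Z < U) on D(Z)={1,2,3,4,5} D(U)={1,2,3,4,5}: Z {1,2,3,4,5}->{1,2,3,4}; U {1,2,3,4,5}->{2,3,4,5}
Constraint 3 (Z < V) on D(Z)={1,2,3,4} D(V)={1,2,4}: Z {1,2,3,4}->{1,2,3}; V {1,2,4}->{2,4}
Constraint 4 (V < Z) on D(V)={2,4} D(Z)={1,2,3}: V {2,4}->{2}; Z {1,2,3}->{3}
So after all 4 constraints: D(Z) = {3}

Answer: {3}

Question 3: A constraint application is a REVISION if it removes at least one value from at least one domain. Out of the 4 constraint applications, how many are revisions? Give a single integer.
Answer: 3

Derivation:
Constraint 1 (V != Z) on D(V)={1,2,4} D(Z)={1,2,3,4,5}: no change => not a revision
Constraint 2 (Z < U) on D(Z)={1,2,3,4,5} D(U)={1,2,3,4,5}: Z {1,2,3,4,5}->{1,2,3,4}; U {1,2,3,4,5}->{2,3,4,5} => REVISION
Constraint 3 (Z < V) on D(Z)={1,2,3,4} D(V)={1,2,4}: Z {1,2,3,4}->{1,2,3}; V {1,2,4}->{2,4} => REVISION
Constraint 4 (V < Z) on D(V)={2,4} D(Z)={1,2,3}: V {2,4}->{2}; Z {1,2,3}->{3} => REVISION
Total revisions = 3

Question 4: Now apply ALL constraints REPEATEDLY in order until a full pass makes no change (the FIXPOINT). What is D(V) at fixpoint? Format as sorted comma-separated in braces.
pass 0 (initial): D(V)={1,2,4}
pass 1: U {1,2,3,4,5}->{2,3,4,5}; V {1,2,4}->{2}; Z {1,2,3,4,5}->{3}
pass 2: U {2,3,4,5}->{4,5}; V {2}->{}; Z {3}->{}
pass 3: U {4,5}->{}
pass 4: no change
Fixpoint after 4 passes: D(V) = {}

Answer: {}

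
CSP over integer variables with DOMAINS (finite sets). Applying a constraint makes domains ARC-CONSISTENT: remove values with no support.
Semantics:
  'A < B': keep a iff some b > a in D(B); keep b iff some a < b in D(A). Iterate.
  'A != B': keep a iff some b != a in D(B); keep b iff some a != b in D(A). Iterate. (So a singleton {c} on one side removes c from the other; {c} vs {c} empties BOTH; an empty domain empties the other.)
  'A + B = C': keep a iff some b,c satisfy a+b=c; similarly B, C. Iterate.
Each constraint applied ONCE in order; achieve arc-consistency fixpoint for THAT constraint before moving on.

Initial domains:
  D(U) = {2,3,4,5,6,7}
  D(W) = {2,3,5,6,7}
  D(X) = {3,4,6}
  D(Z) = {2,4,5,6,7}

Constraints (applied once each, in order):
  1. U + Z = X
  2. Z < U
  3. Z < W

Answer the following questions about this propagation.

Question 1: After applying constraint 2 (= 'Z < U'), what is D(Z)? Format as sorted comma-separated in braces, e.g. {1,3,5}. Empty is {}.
Answer: {2}

Derivation:
Constraint 1 (U + Z = X) on D(U)={2,3,4,5,6,7} D(Z)={2,4,5,6,7} D(X)={3,4,6}: U {2,3,4,5,6,7}->{2,4}; Z {2,4,5,6,7}->{2,4}; X {3,4,6}->{4,6}
Constraint 2 (Z < U) on D(Z)={2,4} D(U)={2,4}: Z {2,4}->{2}; U {2,4}->{4}
So after constraint 2: D(Z) = {2}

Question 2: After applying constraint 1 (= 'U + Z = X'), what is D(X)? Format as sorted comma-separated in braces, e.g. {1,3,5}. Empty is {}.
Answer: {4,6}

Derivation:
Constraint 1 (U + Z = X) on D(U)={2,3,4,5,6,7} D(Z)={2,4,5,6,7} D(X)={3,4,6}: U {2,3,4,5,6,7}->{2,4}; Z {2,4,5,6,7}->{2,4}; X {3,4,6}->{4,6}
So after constraint 1: D(X) = {4,6}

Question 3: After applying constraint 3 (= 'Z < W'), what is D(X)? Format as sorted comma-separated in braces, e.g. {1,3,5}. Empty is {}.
Answer: {4,6}

Derivation:
Constraint 1 (U + Z = X) on D(U)={2,3,4,5,6,7} D(Z)={2,4,5,6,7} D(X)={3,4,6}: U {2,3,4,5,6,7}->{2,4}; Z {2,4,5,6,7}->{2,4}; X {3,4,6}->{4,6}
Constraint 2 (Z < U) on D(Z)={2,4} D(U)={2,4}: Z {2,4}->{2}; U {2,4}->{4}
Constraint 3 (Z < W) on D(Z)={2} D(W)={2,3,5,6,7}: W {2,3,5,6,7}->{3,5,6,7}
So after constraint 3: D(X) = {4,6}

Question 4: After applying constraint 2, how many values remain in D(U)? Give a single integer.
Answer: 1

Derivation:
Constraint 1 (U + Z = X) on D(U)={2,3,4,5,6,7} D(Z)={2,4,5,6,7} D(X)={3,4,6}: U {2,3,4,5,6,7}->{2,4}; Z {2,4,5,6,7}->{2,4}; X {3,4,6}->{4,6}
Constraint 2 (Z < U) on D(Z)={2,4} D(U)={2,4}: Z {2,4}->{2}; U {2,4}->{4}
So after constraint 2: D(U)={4}, size = 1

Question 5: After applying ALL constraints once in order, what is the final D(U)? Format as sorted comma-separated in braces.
Answer: {4}

Derivation:
Constraint 1 (U + Z = X) on D(U)={2,3,4,5,6,7} D(Z)={2,4,5,6,7} D(X)={3,4,6}: U {2,3,4,5,6,7}->{2,4}; Z {2,4,5,6,7}->{2,4}; X {3,4,6}->{4,6}
Constraint 2 (Z < U) on D(Z)={2,4} D(U)={2,4}: Z {2,4}->{2}; U {2,4}->{4}
Constraint 3 (Z < W) on D(Z)={2} D(W)={2,3,5,6,7}: W {2,3,5,6,7}->{3,5,6,7}
So after all 3 constraints: D(U) = {4}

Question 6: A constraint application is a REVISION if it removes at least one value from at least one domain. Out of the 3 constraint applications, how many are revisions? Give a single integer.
Constraint 1 (U + Z = X) on D(U)={2,3,4,5,6,7} D(Z)={2,4,5,6,7} D(X)={3,4,6}: U {2,3,4,5,6,7}->{2,4}; Z {2,4,5,6,7}->{2,4}; X {3,4,6}->{4,6} => REVISION
Constraint 2 (Z < U) on D(Z)={2,4} D(U)={2,4}: Z {2,4}->{2}; U {2,4}->{4} => REVISION
Constraint 3 (Z < W) on D(Z)={2} D(W)={2,3,5,6,7}: W {2,3,5,6,7}->{3,5,6,7} => REVISION
Total revisions = 3

Answer: 3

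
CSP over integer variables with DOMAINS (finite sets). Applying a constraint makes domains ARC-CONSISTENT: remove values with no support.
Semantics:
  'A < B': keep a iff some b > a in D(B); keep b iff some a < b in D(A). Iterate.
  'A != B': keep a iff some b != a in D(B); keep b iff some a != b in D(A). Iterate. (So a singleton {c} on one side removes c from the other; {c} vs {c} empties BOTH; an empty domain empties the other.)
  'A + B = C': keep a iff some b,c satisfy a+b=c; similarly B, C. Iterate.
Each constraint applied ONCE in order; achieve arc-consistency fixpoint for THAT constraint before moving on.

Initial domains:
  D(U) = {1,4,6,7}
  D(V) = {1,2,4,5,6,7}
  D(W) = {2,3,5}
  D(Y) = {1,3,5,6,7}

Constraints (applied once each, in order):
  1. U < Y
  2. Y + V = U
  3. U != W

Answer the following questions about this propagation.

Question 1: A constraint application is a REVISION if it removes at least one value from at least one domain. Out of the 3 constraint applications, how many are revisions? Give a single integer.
Constraint 1 (U < Y) on D(U)={1,4,6,7} D(Y)={1,3,5,6,7}: U {1,4,6,7}->{1,4,6}; Y {1,3,5,6,7}->{3,5,6,7} => REVISION
Constraint 2 (Y + V = U) on D(Y)={3,5,6,7} D(V)={1,2,4,5,6,7} D(U)={1,4,6}: Y {3,5,6,7}->{3,5}; V {1,2,4,5,6,7}->{1}; U {1,4,6}->{4,6} => REVISION
Constraint 3 (U != W) on D(U)={4,6} D(W)={2,3,5}: no change => not a revision
Total revisions = 2

Answer: 2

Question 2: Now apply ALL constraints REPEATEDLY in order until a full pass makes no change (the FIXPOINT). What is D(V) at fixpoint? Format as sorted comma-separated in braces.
pass 0 (initial): D(V)={1,2,4,5,6,7}
pass 1: U {1,4,6,7}->{4,6}; V {1,2,4,5,6,7}->{1}; Y {1,3,5,6,7}->{3,5}
pass 2: U {4,6}->{}; V {1}->{}; W {2,3,5}->{}; Y {3,5}->{}
pass 3: no change
Fixpoint after 3 passes: D(V) = {}

Answer: {}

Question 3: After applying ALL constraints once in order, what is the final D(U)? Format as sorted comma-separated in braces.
Answer: {4,6}

Derivation:
Constraint 1 (U < Y) on D(U)={1,4,6,7} D(Y)={1,3,5,6,7}: U {1,4,6,7}->{1,4,6}; Y {1,3,5,6,7}->{3,5,6,7}
Constraint 2 (Y + V = U) on D(Y)={3,5,6,7} D(V)={1,2,4,5,6,7} D(U)={1,4,6}: Y {3,5,6,7}->{3,5}; V {1,2,4,5,6,7}->{1}; U {1,4,6}->{4,6}
Constraint 3 (U != W) on D(U)={4,6} D(W)={2,3,5}: no change
So after all 3 constraints: D(U) = {4,6}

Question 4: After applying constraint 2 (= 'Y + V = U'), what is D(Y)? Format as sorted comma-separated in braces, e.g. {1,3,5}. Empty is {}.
Constraint 1 (U < Y) on D(U)={1,4,6,7} D(Y)={1,3,5,6,7}: U {1,4,6,7}->{1,4,6}; Y {1,3,5,6,7}->{3,5,6,7}
Constraint 2 (Y + V = U) on D(Y)={3,5,6,7} D(V)={1,2,4,5,6,7} D(U)={1,4,6}: Y {3,5,6,7}->{3,5}; V {1,2,4,5,6,7}->{1}; U {1,4,6}->{4,6}
So after constraint 2: D(Y) = {3,5}

Answer: {3,5}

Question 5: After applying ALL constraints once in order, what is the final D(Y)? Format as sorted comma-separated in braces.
Answer: {3,5}

Derivation:
Constraint 1 (U < Y) on D(U)={1,4,6,7} D(Y)={1,3,5,6,7}: U {1,4,6,7}->{1,4,6}; Y {1,3,5,6,7}->{3,5,6,7}
Constraint 2 (Y + V = U) on D(Y)={3,5,6,7} D(V)={1,2,4,5,6,7} D(U)={1,4,6}: Y {3,5,6,7}->{3,5}; V {1,2,4,5,6,7}->{1}; U {1,4,6}->{4,6}
Constraint 3 (U != W) on D(U)={4,6} D(W)={2,3,5}: no change
So after all 3 constraints: D(Y) = {3,5}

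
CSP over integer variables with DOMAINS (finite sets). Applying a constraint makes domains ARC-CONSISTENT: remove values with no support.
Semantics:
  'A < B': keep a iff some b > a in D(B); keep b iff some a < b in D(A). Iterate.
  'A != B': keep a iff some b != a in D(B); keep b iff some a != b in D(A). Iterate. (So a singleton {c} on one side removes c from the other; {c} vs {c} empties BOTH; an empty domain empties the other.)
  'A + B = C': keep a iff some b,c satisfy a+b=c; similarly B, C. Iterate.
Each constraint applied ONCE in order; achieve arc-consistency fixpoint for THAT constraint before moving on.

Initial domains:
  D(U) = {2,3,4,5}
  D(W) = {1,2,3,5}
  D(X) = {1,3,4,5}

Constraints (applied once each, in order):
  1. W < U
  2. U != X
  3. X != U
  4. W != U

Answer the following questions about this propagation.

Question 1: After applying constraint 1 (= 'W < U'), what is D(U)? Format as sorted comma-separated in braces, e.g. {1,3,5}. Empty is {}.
Constraint 1 (W < U) on D(W)={1,2,3,5} D(U)={2,3,4,5}: W {1,2,3,5}->{1,2,3}
So after constraint 1: D(U) = {2,3,4,5}

Answer: {2,3,4,5}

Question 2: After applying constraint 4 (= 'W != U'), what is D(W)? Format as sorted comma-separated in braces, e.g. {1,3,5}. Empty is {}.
Constraint 1 (W < U) on D(W)={1,2,3,5} D(U)={2,3,4,5}: W {1,2,3,5}->{1,2,3}
Constraint 2 (U != X) on D(U)={2,3,4,5} D(X)={1,3,4,5}: no change
Constraint 3 (X != U) on D(X)={1,3,4,5} D(U)={2,3,4,5}: no change
Constraint 4 (W != U) on D(W)={1,2,3} D(U)={2,3,4,5}: no change
So after constraint 4: D(W) = {1,2,3}

Answer: {1,2,3}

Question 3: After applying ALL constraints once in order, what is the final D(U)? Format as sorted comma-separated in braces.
Constraint 1 (W < U) on D(W)={1,2,3,5} D(U)={2,3,4,5}: W {1,2,3,5}->{1,2,3}
Constraint 2 (U != X) on D(U)={2,3,4,5} D(X)={1,3,4,5}: no change
Constraint 3 (X != U) on D(X)={1,3,4,5} D(U)={2,3,4,5}: no change
Constraint 4 (W != U) on D(W)={1,2,3} D(U)={2,3,4,5}: no change
So after all 4 constraints: D(U) = {2,3,4,5}

Answer: {2,3,4,5}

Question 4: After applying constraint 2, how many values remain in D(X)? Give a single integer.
Constraint 1 (W < U) on D(W)={1,2,3,5} D(U)={2,3,4,5}: W {1,2,3,5}->{1,2,3}
Constraint 2 (U != X) on D(U)={2,3,4,5} D(X)={1,3,4,5}: no change
So after constraint 2: D(X)={1,3,4,5}, size = 4

Answer: 4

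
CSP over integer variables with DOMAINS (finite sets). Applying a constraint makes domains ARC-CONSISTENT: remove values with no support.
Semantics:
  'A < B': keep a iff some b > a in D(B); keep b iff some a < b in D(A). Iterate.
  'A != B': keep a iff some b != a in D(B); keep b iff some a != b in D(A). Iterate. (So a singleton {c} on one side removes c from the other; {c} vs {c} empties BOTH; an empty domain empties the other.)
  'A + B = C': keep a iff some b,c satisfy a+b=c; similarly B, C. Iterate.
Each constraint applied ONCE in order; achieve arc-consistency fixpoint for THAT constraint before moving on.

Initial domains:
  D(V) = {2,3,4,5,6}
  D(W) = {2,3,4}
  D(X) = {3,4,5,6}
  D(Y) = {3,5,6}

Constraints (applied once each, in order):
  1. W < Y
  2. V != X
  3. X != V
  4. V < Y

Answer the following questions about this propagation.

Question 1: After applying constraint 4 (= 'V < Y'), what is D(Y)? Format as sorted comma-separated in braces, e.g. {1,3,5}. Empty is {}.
Answer: {3,5,6}

Derivation:
Constraint 1 (W < Y) on D(W)={2,3,4} D(Y)={3,5,6}: no change
Constraint 2 (V != X) on D(V)={2,3,4,5,6} D(X)={3,4,5,6}: no change
Constraint 3 (X != V) on D(X)={3,4,5,6} D(V)={2,3,4,5,6}: no change
Constraint 4 (V < Y) on D(V)={2,3,4,5,6} D(Y)={3,5,6}: V {2,3,4,5,6}->{2,3,4,5}
So after constraint 4: D(Y) = {3,5,6}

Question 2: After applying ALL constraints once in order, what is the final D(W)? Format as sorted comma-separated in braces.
Constraint 1 (W < Y) on D(W)={2,3,4} D(Y)={3,5,6}: no change
Constraint 2 (V != X) on D(V)={2,3,4,5,6} D(X)={3,4,5,6}: no change
Constraint 3 (X != V) on D(X)={3,4,5,6} D(V)={2,3,4,5,6}: no change
Constraint 4 (V < Y) on D(V)={2,3,4,5,6} D(Y)={3,5,6}: V {2,3,4,5,6}->{2,3,4,5}
So after all 4 constraints: D(W) = {2,3,4}

Answer: {2,3,4}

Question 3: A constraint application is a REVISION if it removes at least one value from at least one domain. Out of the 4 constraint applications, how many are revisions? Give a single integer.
Constraint 1 (W < Y) on D(W)={2,3,4} D(Y)={3,5,6}: no change => not a revision
Constraint 2 (V != X) on D(V)={2,3,4,5,6} D(X)={3,4,5,6}: no change => not a revision
Constraint 3 (X != V) on D(X)={3,4,5,6} D(V)={2,3,4,5,6}: no change => not a revision
Constraint 4 (V < Y) on D(V)={2,3,4,5,6} D(Y)={3,5,6}: V {2,3,4,5,6}->{2,3,4,5} => REVISION
Total revisions = 1

Answer: 1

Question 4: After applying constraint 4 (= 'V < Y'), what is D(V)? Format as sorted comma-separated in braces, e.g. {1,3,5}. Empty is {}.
Answer: {2,3,4,5}

Derivation:
Constraint 1 (W < Y) on D(W)={2,3,4} D(Y)={3,5,6}: no change
Constraint 2 (V != X) on D(V)={2,3,4,5,6} D(X)={3,4,5,6}: no change
Constraint 3 (X != V) on D(X)={3,4,5,6} D(V)={2,3,4,5,6}: no change
Constraint 4 (V < Y) on D(V)={2,3,4,5,6} D(Y)={3,5,6}: V {2,3,4,5,6}->{2,3,4,5}
So after constraint 4: D(V) = {2,3,4,5}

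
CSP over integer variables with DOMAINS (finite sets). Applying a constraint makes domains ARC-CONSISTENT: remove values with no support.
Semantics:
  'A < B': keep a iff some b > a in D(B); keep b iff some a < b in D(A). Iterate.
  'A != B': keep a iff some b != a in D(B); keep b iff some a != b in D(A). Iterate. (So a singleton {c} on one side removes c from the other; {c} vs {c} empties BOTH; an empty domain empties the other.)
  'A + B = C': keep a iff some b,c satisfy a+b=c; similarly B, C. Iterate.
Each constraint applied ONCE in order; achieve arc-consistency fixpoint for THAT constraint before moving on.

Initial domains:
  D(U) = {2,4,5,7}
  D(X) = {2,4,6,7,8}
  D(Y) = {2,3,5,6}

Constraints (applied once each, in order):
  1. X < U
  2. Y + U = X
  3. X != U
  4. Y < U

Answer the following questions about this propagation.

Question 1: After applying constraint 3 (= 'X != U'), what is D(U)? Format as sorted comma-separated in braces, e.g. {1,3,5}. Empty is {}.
Constraint 1 (X < U) on D(X)={2,4,6,7,8} D(U)={2,4,5,7}: X {2,4,6,7,8}->{2,4,6}; U {2,4,5,7}->{4,5,7}
Constraint 2 (Y + U = X) on D(Y)={2,3,5,6} D(U)={4,5,7} D(X)={2,4,6}: Y {2,3,5,6}->{2}; U {4,5,7}->{4}; X {2,4,6}->{6}
Constraint 3 (X != U) on D(X)={6} D(U)={4}: no change
So after constraint 3: D(U) = {4}

Answer: {4}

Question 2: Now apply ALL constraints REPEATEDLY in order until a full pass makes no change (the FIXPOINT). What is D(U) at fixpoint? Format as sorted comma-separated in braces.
pass 0 (initial): D(U)={2,4,5,7}
pass 1: U {2,4,5,7}->{4}; X {2,4,6,7,8}->{6}; Y {2,3,5,6}->{2}
pass 2: U {4}->{}; X {6}->{}; Y {2}->{}
pass 3: no change
Fixpoint after 3 passes: D(U) = {}

Answer: {}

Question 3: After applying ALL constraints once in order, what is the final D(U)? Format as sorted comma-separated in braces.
Constraint 1 (X < U) on D(X)={2,4,6,7,8} D(U)={2,4,5,7}: X {2,4,6,7,8}->{2,4,6}; U {2,4,5,7}->{4,5,7}
Constraint 2 (Y + U = X) on D(Y)={2,3,5,6} D(U)={4,5,7} D(X)={2,4,6}: Y {2,3,5,6}->{2}; U {4,5,7}->{4}; X {2,4,6}->{6}
Constraint 3 (X != U) on D(X)={6} D(U)={4}: no change
Constraint 4 (Y < U) on D(Y)={2} D(U)={4}: no change
So after all 4 constraints: D(U) = {4}

Answer: {4}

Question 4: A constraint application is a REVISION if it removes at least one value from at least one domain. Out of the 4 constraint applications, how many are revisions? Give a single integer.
Constraint 1 (X < U) on D(X)={2,4,6,7,8} D(U)={2,4,5,7}: X {2,4,6,7,8}->{2,4,6}; U {2,4,5,7}->{4,5,7} => REVISION
Constraint 2 (Y + U = X) on D(Y)={2,3,5,6} D(U)={4,5,7} D(X)={2,4,6}: Y {2,3,5,6}->{2}; U {4,5,7}->{4}; X {2,4,6}->{6} => REVISION
Constraint 3 (X != U) on D(X)={6} D(U)={4}: no change => not a revision
Constraint 4 (Y < U) on D(Y)={2} D(U)={4}: no change => not a revision
Total revisions = 2

Answer: 2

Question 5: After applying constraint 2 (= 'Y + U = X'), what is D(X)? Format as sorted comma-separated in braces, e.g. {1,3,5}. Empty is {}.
Constraint 1 (X < U) on D(X)={2,4,6,7,8} D(U)={2,4,5,7}: X {2,4,6,7,8}->{2,4,6}; U {2,4,5,7}->{4,5,7}
Constraint 2 (Y + U = X) on D(Y)={2,3,5,6} D(U)={4,5,7} D(X)={2,4,6}: Y {2,3,5,6}->{2}; U {4,5,7}->{4}; X {2,4,6}->{6}
So after constraint 2: D(X) = {6}

Answer: {6}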